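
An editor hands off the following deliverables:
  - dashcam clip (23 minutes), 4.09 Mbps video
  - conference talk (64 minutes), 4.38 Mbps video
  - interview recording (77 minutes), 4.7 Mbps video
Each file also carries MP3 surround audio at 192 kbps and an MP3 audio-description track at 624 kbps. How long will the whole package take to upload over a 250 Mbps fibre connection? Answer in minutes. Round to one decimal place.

Audio total: 192 + 624 = 816 kbps = 0.816 Mbps.
dashcam clip: 4.906 Mbps × 1380 s = 6770.3 Mb
conference talk: 5.196 Mbps × 3840 s = 19952.6 Mb
interview recording: 5.516 Mbps × 4620 s = 25483.9 Mb
Total: 52206.8 Mb = 6525.9 MB.
At 250 Mbps: 52206.8 / 250 = 209 s ≈ 3.48 minutes.

3.5 minutes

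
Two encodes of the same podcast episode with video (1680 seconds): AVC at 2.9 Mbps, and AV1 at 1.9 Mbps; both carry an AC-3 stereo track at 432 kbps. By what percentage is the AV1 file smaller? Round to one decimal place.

Audio: 432 kbps = 0.432 Mbps.
AVC: 3.332 Mbps × 1680 s = 5597.8 Mb = 0.652 GiB.
AV1: 2.332 Mbps × 1680 s = 3917.8 Mb = 0.456 GiB.
Reduction: (1 − 0.456/0.652) × 100 = 30.01%.

30.0%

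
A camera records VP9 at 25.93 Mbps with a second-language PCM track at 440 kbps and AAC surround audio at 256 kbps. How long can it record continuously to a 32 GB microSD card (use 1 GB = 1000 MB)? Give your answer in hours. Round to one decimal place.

2.7 hours

Audio total: 440 + 256 = 696 kbps = 0.696 Mbps.
Total bitrate: 25.93 + 0.696 = 26.626 Mbps.
Capacity: 32 GB = 256,000 Mb.
Recording time: 256,000 / 26.626 = 9,615 s ≈ 2.67 hours.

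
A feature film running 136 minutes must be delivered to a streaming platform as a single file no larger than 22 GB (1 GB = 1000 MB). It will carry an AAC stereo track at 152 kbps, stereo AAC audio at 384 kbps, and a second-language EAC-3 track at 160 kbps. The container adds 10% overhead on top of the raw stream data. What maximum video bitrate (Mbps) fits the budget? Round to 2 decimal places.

18.91 Mbps

Budget: 22 GB = 176000.0 Mb.
Stream payload after overhead: 176000.0 / 1.10 = 160000.0 Mb.
136 min = 8160 s
Total bitrate budget: 160000.0 Mb / 8160 s = 19.608 Mbps.
Audio total: 152 + 384 + 160 = 696 kbps = 0.696 Mbps.
Video: 19.608 − 0.696 = 18.912 Mbps.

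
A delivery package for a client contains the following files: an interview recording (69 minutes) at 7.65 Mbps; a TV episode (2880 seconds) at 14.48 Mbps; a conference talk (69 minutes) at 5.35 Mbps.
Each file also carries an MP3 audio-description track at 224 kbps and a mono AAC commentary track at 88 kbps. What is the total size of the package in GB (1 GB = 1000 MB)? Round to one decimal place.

Audio total: 224 + 88 = 312 kbps = 0.312 Mbps.
interview recording: 7.962 Mbps × 4140 s = 32962.7 Mb
TV episode: 14.792 Mbps × 2880 s = 42601.0 Mb
conference talk: 5.662 Mbps × 4140 s = 23440.7 Mb
Total: 99004.3 Mb = 12375.5 MB.
= 12.38 GB.

12.4 GB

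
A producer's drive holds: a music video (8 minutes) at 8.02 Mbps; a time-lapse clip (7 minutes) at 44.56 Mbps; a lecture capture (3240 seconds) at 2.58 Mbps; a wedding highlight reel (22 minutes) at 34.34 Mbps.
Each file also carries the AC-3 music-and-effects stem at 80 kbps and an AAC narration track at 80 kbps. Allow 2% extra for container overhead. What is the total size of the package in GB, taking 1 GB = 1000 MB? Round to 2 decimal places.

9.83 GB

Audio total: 80 + 80 = 160 kbps = 0.160 Mbps.
music video: 8.180 Mbps × 480 s × 1.02 = 4004.9 Mb
time-lapse clip: 44.720 Mbps × 420 s × 1.02 = 19158.0 Mb
lecture capture: 2.740 Mbps × 3240 s × 1.02 = 9055.2 Mb
wedding highlight reel: 34.500 Mbps × 1320 s × 1.02 = 46450.8 Mb
Total: 78668.9 Mb = 9833.6 MB.
= 9.834 GB.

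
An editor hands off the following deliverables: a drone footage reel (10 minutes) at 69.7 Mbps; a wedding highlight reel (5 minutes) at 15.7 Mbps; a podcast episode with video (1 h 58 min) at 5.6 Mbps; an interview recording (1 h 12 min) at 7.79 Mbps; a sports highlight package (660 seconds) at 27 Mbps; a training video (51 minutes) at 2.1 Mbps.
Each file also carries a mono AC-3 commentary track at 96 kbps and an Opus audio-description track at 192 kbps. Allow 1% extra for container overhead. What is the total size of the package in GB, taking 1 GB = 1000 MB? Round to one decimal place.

Audio total: 96 + 192 = 288 kbps = 0.288 Mbps.
drone footage reel: 69.988 Mbps × 600 s × 1.01 = 42412.7 Mb
wedding highlight reel: 15.988 Mbps × 300 s × 1.01 = 4844.4 Mb
podcast episode with video: 5.888 Mbps × 7080 s × 1.01 = 42103.9 Mb
interview recording: 8.078 Mbps × 4320 s × 1.01 = 35245.9 Mb
sports highlight package: 27.288 Mbps × 660 s × 1.01 = 18190.2 Mb
training video: 2.388 Mbps × 3060 s × 1.01 = 7380.4 Mb
Total: 150177.5 Mb = 18772.2 MB.
= 18.77 GB.

18.8 GB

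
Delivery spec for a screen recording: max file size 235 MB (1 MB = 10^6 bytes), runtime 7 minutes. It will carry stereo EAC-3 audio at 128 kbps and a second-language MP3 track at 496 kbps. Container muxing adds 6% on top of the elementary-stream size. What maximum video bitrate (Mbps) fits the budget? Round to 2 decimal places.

Budget: 235 MB = 1880.0 Mb.
Stream payload after overhead: 1880.0 / 1.06 = 1773.6 Mb.
7 min = 420 s
Total bitrate budget: 1773.6 Mb / 420 s = 4.223 Mbps.
Audio total: 128 + 496 = 624 kbps = 0.624 Mbps.
Video: 4.223 − 0.624 = 3.599 Mbps.

3.60 Mbps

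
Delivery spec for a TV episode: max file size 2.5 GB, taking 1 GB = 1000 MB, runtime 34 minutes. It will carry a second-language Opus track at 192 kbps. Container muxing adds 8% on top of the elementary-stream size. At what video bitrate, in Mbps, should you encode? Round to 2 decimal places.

8.89 Mbps

Budget: 2.5 GB = 20000.0 Mb.
Stream payload after overhead: 20000.0 / 1.08 = 18518.5 Mb.
34 min = 2040 s
Total bitrate budget: 18518.5 Mb / 2040 s = 9.078 Mbps.
Audio: 192 kbps = 0.192 Mbps.
Video: 9.078 − 0.192 = 8.886 Mbps.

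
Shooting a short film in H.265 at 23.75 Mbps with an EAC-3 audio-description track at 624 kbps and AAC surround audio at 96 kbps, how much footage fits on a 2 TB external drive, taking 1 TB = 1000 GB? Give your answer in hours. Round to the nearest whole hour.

182 hours

Audio total: 624 + 96 = 720 kbps = 0.720 Mbps.
Total bitrate: 23.75 + 0.720 = 24.470 Mbps.
Capacity: 2 TB = 16,000,000 Mb.
Recording time: 16,000,000 / 24.470 = 653,862 s ≈ 182 hours.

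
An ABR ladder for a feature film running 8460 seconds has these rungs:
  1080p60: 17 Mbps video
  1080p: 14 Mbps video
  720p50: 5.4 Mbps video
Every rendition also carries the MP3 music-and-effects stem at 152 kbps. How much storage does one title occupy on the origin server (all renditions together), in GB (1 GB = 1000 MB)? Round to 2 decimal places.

38.98 GB

Audio: 152 kbps = 0.152 Mbps.
Sum of rendition bitrates: (17+0.152) + (14+0.152) + (5.4+0.152) = 36.856 Mbps.
× 8460 s = 311,802 Mb = 38,975 MB = 38.98 GB.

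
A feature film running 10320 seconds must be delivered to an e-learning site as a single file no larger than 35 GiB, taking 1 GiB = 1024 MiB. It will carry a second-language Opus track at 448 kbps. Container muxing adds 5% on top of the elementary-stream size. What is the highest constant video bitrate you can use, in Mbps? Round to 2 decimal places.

Budget: 35 GiB = 300647.7 Mb.
Stream payload after overhead: 300647.7 / 1.05 = 286331.2 Mb.
Total bitrate budget: 286331.2 Mb / 10320 s = 27.745 Mbps.
Audio: 448 kbps = 0.448 Mbps.
Video: 27.745 − 0.448 = 27.297 Mbps.

27.30 Mbps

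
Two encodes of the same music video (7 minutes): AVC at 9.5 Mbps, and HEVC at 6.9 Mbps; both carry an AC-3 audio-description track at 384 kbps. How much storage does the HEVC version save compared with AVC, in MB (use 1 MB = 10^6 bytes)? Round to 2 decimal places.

7 min = 420 s
Audio: 384 kbps = 0.384 Mbps.
AVC: 9.884 Mbps × 420 s = 4151.3 Mb = 518.910 MB.
HEVC: 7.284 Mbps × 420 s = 3059.3 Mb = 382.410 MB.
Saving: 518.910 − 382.410 = 136.500 MB.

136.50 MB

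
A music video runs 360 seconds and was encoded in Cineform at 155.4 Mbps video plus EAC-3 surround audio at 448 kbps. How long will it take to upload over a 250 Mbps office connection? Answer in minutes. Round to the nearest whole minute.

4 minutes

Audio: 448 kbps = 0.448 Mbps.
Total bitrate: 155.848 Mbps.
File: 155.848 Mbps × 360 s = 56105.3 Mb.
At 250 Mbps: 56105.3 / 250 = 224.4 s ≈ 3.74 minutes.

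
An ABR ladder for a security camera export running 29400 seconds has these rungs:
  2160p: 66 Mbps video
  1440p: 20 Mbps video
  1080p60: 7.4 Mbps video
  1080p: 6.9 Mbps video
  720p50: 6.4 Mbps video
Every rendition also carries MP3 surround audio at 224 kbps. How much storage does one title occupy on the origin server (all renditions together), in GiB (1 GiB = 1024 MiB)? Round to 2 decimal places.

369.03 GiB

Audio: 224 kbps = 0.224 Mbps.
Sum of rendition bitrates: (66+0.224) + (20+0.224) + (7.4+0.224) + (6.9+0.224) + (6.4+0.224) = 107.820 Mbps.
× 29400 s = 3,169,908 Mb = 396,238 MB = 369.0 GiB.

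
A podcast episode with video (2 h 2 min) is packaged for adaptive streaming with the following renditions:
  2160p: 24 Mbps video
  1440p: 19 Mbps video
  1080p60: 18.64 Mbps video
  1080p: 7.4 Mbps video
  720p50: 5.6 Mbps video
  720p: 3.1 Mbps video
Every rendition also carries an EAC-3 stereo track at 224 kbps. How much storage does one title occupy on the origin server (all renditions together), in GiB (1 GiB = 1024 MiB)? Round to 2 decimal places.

67.39 GiB

2 h 2 min = 122 min = 7320 s
Audio: 224 kbps = 0.224 Mbps.
Sum of rendition bitrates: (24+0.224) + (19+0.224) + (18.64+0.224) + (7.4+0.224) + (5.6+0.224) + (3.1+0.224) = 79.084 Mbps.
× 7320 s = 578,895 Mb = 72,362 MB = 67.39 GiB.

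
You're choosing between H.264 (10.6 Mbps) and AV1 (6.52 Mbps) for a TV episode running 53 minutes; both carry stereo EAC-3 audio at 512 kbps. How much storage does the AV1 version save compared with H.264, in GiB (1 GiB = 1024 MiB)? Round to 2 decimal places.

53 min = 3180 s
Audio: 512 kbps = 0.512 Mbps.
H.264: 11.112 Mbps × 3180 s = 35336.2 Mb = 4.114 GiB.
AV1: 7.032 Mbps × 3180 s = 22361.8 Mb = 2.603 GiB.
Saving: 4.114 − 2.603 = 1.510 GiB.

1.51 GiB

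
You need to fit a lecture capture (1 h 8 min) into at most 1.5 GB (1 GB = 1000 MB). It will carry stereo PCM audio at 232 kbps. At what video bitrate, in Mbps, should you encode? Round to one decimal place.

Budget: 1.5 GB = 12000.0 Mb.
1 h 8 min = 68 min = 4080 s
Total bitrate budget: 12000.0 Mb / 4080 s = 2.941 Mbps.
Audio: 232 kbps = 0.232 Mbps.
Video: 2.941 − 0.232 = 2.709 Mbps.

2.7 Mbps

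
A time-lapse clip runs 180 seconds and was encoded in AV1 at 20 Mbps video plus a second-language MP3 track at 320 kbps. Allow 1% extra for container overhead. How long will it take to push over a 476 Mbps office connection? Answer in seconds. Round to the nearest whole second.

8 seconds

Audio: 320 kbps = 0.320 Mbps.
Total bitrate: 20.320 Mbps.
File: 20.320 Mbps × 180 s = 3657.6 Mb.
With 1% container overhead: ×1.01. → 3694.2 Mb.
At 476 Mbps: 3694.2 / 476 = 7.8 s ≈ 7.76 seconds.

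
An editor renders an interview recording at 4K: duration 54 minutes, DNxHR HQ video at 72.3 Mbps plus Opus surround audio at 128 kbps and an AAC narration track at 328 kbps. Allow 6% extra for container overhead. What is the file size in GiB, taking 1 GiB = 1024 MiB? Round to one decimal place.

29.1 GiB

54 min = 3240 s
Audio total: 128 + 328 = 456 kbps = 0.456 Mbps.
Total bitrate: 72.3 + 0.456 = 72.756 Mbps.
Stream data: 72.756 Mbps × 3240 s = 235729.4 Mb.
With 6% container overhead: ×1.06.
249,873 Mb = 31,234,150,800 bytes ÷ 1,073,741,824 = 29.09 GiB.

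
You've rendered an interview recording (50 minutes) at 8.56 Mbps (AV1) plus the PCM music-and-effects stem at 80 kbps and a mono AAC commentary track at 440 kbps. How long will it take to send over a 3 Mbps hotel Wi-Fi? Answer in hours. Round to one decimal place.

2.5 hours

50 min = 3000 s
Audio total: 80 + 440 = 520 kbps = 0.520 Mbps.
Total bitrate: 9.080 Mbps.
File: 9.080 Mbps × 3000 s = 27240.0 Mb.
At 3 Mbps: 27240.0 / 3 = 9080.0 s ≈ 2.52 hours.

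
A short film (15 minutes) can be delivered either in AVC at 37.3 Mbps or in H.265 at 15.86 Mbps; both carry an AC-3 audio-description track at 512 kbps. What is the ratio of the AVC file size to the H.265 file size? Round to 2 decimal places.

15 min = 900 s
Audio: 512 kbps = 0.512 Mbps.
AVC: 37.812 Mbps × 900 s = 34030.8 Mb = 4.254 GB.
H.265: 16.372 Mbps × 900 s = 14734.8 Mb = 1.842 GB.
Ratio: 4.254 / 1.842 = 2.310.

2.31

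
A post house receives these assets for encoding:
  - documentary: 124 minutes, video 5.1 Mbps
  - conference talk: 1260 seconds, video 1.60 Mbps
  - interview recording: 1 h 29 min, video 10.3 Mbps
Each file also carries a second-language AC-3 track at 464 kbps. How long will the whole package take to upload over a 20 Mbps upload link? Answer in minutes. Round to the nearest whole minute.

Audio: 464 kbps = 0.464 Mbps.
documentary: 5.564 Mbps × 7440 s = 41396.2 Mb
conference talk: 2.064 Mbps × 1260 s = 2600.6 Mb
interview recording: 10.764 Mbps × 5340 s = 57479.8 Mb
Total: 101476.6 Mb = 12684.6 MB.
At 20 Mbps: 101476.6 / 20 = 5074 s ≈ 84.6 minutes.

85 minutes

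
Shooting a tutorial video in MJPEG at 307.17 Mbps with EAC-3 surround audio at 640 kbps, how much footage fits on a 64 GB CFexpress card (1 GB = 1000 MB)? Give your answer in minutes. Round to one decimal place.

Audio: 640 kbps = 0.640 Mbps.
Total bitrate: 307.17 + 0.640 = 307.810 Mbps.
Capacity: 64 GB = 512,000 Mb.
Recording time: 512,000 / 307.810 = 1,663 s ≈ 27.7 minutes.

27.7 minutes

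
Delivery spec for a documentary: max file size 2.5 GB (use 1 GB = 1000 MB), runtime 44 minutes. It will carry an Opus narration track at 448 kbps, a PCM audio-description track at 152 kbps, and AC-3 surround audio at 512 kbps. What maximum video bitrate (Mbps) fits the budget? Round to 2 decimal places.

6.46 Mbps

Budget: 2.5 GB = 20000.0 Mb.
44 min = 2640 s
Total bitrate budget: 20000.0 Mb / 2640 s = 7.576 Mbps.
Audio total: 448 + 152 + 512 = 1112 kbps = 1.112 Mbps.
Video: 7.576 − 1.112 = 6.464 Mbps.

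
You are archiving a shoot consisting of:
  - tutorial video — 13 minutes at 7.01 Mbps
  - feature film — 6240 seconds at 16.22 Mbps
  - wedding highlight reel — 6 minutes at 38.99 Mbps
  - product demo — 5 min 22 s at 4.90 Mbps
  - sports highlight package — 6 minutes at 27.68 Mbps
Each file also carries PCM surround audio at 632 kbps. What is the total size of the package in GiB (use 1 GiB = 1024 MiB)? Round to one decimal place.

16.0 GiB

Audio: 632 kbps = 0.632 Mbps.
tutorial video: 7.642 Mbps × 780 s = 5960.8 Mb
feature film: 16.852 Mbps × 6240 s = 105156.5 Mb
wedding highlight reel: 39.622 Mbps × 360 s = 14263.9 Mb
product demo: 5.532 Mbps × 322 s = 1781.3 Mb
sports highlight package: 28.312 Mbps × 360 s = 10192.3 Mb
Total: 137354.8 Mb = 17169.3 MB.
= 15.99 GiB.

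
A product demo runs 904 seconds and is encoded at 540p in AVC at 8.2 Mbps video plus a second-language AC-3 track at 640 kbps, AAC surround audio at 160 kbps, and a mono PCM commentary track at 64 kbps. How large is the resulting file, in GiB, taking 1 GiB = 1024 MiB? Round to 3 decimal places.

Audio total: 640 + 160 + 64 = 864 kbps = 0.864 Mbps.
Total bitrate: 8.2 + 0.864 = 9.064 Mbps.
Stream data: 9.064 Mbps × 904 s = 8193.9 Mb.
8,194 Mb = 1,024,232,000 bytes ÷ 1,073,741,824 = 0.9539 GiB.

0.954 GiB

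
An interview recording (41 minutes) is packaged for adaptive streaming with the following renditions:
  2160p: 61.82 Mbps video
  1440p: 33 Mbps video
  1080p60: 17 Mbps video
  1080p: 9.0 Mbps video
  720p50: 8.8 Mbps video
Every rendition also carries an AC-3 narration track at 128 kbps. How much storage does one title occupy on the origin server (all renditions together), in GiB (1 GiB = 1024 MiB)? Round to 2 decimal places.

37.30 GiB

41 min = 2460 s
Audio: 128 kbps = 0.128 Mbps.
Sum of rendition bitrates: (61.82+0.128) + (33+0.128) + (17+0.128) + (9.0+0.128) + (8.8+0.128) = 130.260 Mbps.
× 2460 s = 320,440 Mb = 40,055 MB = 37.30 GiB.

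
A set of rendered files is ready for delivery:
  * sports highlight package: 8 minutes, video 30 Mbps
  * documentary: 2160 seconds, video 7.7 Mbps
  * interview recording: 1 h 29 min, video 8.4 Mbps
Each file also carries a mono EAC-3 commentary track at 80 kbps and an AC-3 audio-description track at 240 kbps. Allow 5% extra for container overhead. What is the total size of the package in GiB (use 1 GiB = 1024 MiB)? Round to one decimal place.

9.6 GiB

Audio total: 80 + 240 = 320 kbps = 0.320 Mbps.
sports highlight package: 30.320 Mbps × 480 s × 1.05 = 15281.3 Mb
documentary: 8.020 Mbps × 2160 s × 1.05 = 18189.4 Mb
interview recording: 8.720 Mbps × 5340 s × 1.05 = 48893.0 Mb
Total: 82363.7 Mb = 10295.5 MB.
= 9.588 GiB.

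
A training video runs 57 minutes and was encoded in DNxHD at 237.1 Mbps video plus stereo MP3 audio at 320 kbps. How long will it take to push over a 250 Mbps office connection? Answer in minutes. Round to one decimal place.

57 min = 3420 s
Audio: 320 kbps = 0.320 Mbps.
Total bitrate: 237.420 Mbps.
File: 237.420 Mbps × 3420 s = 811976.4 Mb.
At 250 Mbps: 811976.4 / 250 = 3247.9 s ≈ 54.1 minutes.

54.1 minutes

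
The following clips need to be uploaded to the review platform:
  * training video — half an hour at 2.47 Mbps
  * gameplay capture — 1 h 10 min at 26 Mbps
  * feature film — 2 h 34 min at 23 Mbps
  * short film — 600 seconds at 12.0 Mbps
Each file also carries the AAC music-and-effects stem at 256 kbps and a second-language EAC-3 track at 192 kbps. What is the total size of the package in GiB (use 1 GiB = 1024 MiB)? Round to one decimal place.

Audio total: 256 + 192 = 448 kbps = 0.448 Mbps.
training video: 2.918 Mbps × 1800 s = 5252.4 Mb
gameplay capture: 26.448 Mbps × 4200 s = 111081.6 Mb
feature film: 23.448 Mbps × 9240 s = 216659.5 Mb
short film: 12.448 Mbps × 600 s = 7468.8 Mb
Total: 340462.3 Mb = 42557.8 MB.
= 39.64 GiB.

39.6 GiB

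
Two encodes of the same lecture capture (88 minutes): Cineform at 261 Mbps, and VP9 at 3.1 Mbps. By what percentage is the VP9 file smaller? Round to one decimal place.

88 min = 5280 s
Cineform: 261.000 Mbps × 5280 s = 1378080.0 Mb = 172.260 GB.
VP9: 3.100 Mbps × 5280 s = 16368.0 Mb = 2.046 GB.
Reduction: (1 − 2.046/172.260) × 100 = 98.81%.

98.8%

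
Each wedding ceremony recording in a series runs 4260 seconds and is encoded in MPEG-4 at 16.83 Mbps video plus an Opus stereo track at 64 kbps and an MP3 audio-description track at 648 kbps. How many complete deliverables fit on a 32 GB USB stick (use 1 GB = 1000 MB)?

Audio total: 64 + 648 = 712 kbps = 0.712 Mbps.
Total bitrate: 17.542 Mbps.
Per item: 17.542 Mbps × 4260 s = 74,729 Mb = 9,341 MB.
Capacity: 32 GB = 256,000 Mb; 3.43 items → 3 complete.

3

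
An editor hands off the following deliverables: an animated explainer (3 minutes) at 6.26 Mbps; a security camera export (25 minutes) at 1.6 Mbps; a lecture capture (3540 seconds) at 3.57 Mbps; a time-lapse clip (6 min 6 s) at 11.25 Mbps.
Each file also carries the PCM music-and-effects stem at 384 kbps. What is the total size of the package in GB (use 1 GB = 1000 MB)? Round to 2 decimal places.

2.80 GB

Audio: 384 kbps = 0.384 Mbps.
animated explainer: 6.644 Mbps × 180 s = 1195.9 Mb
security camera export: 1.984 Mbps × 1500 s = 2976.0 Mb
lecture capture: 3.954 Mbps × 3540 s = 13997.2 Mb
time-lapse clip: 11.634 Mbps × 366 s = 4258.0 Mb
Total: 22427.1 Mb = 2803.4 MB.
= 2.803 GB.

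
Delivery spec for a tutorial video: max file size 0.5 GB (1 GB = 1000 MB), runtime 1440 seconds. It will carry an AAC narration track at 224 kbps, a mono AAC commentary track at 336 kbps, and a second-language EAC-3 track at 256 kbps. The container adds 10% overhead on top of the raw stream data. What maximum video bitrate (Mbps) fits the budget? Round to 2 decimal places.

1.71 Mbps

Budget: 0.5 GB = 4000.0 Mb.
Stream payload after overhead: 4000.0 / 1.10 = 3636.4 Mb.
Total bitrate budget: 3636.4 Mb / 1440 s = 2.525 Mbps.
Audio total: 224 + 336 + 256 = 816 kbps = 0.816 Mbps.
Video: 2.525 − 0.816 = 1.709 Mbps.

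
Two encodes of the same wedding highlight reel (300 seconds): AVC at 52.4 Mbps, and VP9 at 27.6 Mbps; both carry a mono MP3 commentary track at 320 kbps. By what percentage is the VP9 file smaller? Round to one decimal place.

47.0%

Audio: 320 kbps = 0.320 Mbps.
AVC: 52.720 Mbps × 300 s = 15816.0 Mb = 1.977 GB.
VP9: 27.920 Mbps × 300 s = 8376.0 Mb = 1.047 GB.
Reduction: (1 − 1.047/1.977) × 100 = 47.04%.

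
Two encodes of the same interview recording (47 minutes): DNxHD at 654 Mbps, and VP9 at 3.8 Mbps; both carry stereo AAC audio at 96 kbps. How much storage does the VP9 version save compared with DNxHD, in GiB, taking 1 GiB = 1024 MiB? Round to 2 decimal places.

213.45 GiB

47 min = 2820 s
Audio: 96 kbps = 0.096 Mbps.
DNxHD: 654.096 Mbps × 2820 s = 1844550.7 Mb = 214.734 GiB.
VP9: 3.896 Mbps × 2820 s = 10986.7 Mb = 1.279 GiB.
Saving: 214.734 − 1.279 = 213.455 GiB.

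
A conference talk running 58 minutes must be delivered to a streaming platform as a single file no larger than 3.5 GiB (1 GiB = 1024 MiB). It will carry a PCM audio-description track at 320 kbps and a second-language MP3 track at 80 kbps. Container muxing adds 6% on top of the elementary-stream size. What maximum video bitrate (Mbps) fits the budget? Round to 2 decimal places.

Budget: 3.5 GiB = 30064.8 Mb.
Stream payload after overhead: 30064.8 / 1.06 = 28363.0 Mb.
58 min = 3480 s
Total bitrate budget: 28363.0 Mb / 3480 s = 8.150 Mbps.
Audio total: 320 + 80 = 400 kbps = 0.400 Mbps.
Video: 8.150 − 0.400 = 7.750 Mbps.

7.75 Mbps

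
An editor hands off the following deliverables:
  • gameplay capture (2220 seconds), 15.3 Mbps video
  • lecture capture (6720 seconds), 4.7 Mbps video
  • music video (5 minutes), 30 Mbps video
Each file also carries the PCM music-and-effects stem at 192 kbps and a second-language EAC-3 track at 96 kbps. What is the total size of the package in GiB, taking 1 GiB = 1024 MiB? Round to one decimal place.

Audio total: 192 + 96 = 288 kbps = 0.288 Mbps.
gameplay capture: 15.588 Mbps × 2220 s = 34605.4 Mb
lecture capture: 4.988 Mbps × 6720 s = 33519.4 Mb
music video: 30.288 Mbps × 300 s = 9086.4 Mb
Total: 77211.1 Mb = 9651.4 MB.
= 8.989 GiB.

9.0 GiB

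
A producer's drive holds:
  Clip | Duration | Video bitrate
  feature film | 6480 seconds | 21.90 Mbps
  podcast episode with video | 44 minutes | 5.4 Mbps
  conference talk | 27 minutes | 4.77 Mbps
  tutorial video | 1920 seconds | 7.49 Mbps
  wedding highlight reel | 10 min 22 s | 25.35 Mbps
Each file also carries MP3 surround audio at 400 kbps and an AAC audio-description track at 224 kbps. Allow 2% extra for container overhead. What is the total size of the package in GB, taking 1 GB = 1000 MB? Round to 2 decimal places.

25.80 GB

Audio total: 400 + 224 = 624 kbps = 0.624 Mbps.
feature film: 22.524 Mbps × 6480 s × 1.02 = 148874.6 Mb
podcast episode with video: 6.024 Mbps × 2640 s × 1.02 = 16221.4 Mb
conference talk: 5.394 Mbps × 1620 s × 1.02 = 8913.0 Mb
tutorial video: 8.114 Mbps × 1920 s × 1.02 = 15890.5 Mb
wedding highlight reel: 25.974 Mbps × 622 s × 1.02 = 16478.9 Mb
Total: 206378.5 Mb = 25797.3 MB.
= 25.80 GB.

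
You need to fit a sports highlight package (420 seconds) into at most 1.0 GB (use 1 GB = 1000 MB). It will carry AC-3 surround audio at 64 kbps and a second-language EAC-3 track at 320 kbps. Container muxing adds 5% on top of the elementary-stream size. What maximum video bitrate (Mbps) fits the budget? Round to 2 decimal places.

Budget: 1.0 GB = 8000.0 Mb.
Stream payload after overhead: 8000.0 / 1.05 = 7619.0 Mb.
Total bitrate budget: 7619.0 Mb / 420 s = 18.141 Mbps.
Audio total: 64 + 320 = 384 kbps = 0.384 Mbps.
Video: 18.141 − 0.384 = 17.757 Mbps.

17.76 Mbps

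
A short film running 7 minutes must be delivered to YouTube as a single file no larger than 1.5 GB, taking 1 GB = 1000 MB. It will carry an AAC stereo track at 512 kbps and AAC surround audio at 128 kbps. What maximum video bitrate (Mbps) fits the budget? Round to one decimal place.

Budget: 1.5 GB = 12000.0 Mb.
7 min = 420 s
Total bitrate budget: 12000.0 Mb / 420 s = 28.571 Mbps.
Audio total: 512 + 128 = 640 kbps = 0.640 Mbps.
Video: 28.571 − 0.640 = 27.931 Mbps.

27.9 Mbps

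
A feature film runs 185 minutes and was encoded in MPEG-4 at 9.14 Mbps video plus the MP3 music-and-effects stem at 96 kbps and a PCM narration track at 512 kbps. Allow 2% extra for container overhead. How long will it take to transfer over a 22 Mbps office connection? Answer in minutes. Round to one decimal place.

83.6 minutes

185 min = 11100 s
Audio total: 96 + 512 = 608 kbps = 0.608 Mbps.
Total bitrate: 9.748 Mbps.
File: 9.748 Mbps × 11100 s = 108202.8 Mb.
With 2% container overhead: ×1.02. → 110366.9 Mb.
At 22 Mbps: 110366.9 / 22 = 5016.7 s ≈ 83.6 minutes.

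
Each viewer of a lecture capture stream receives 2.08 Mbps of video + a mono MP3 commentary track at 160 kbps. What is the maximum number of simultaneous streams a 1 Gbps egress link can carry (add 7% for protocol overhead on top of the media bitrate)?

417

Audio: 160 kbps = 0.160 Mbps.
Per-viewer media rate: 2.240 Mbps.
On the wire with 7% overhead: 2.397 Mbps.
1 Gbps = 1,000 Mbps; 1,000 / 2.397 = 417.22 → 417 viewers.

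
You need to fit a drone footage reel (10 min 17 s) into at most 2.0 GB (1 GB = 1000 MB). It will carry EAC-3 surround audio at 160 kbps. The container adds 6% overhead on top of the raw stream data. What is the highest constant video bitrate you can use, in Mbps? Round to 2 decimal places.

24.30 Mbps

Budget: 2.0 GB = 16000.0 Mb.
Stream payload after overhead: 16000.0 / 1.06 = 15094.3 Mb.
10 min 17 s = 617 s
Total bitrate budget: 15094.3 Mb / 617 s = 24.464 Mbps.
Audio: 160 kbps = 0.160 Mbps.
Video: 24.464 − 0.160 = 24.304 Mbps.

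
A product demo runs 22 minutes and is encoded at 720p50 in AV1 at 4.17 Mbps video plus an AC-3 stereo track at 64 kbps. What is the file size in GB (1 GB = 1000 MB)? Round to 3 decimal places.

22 min = 1320 s
Audio: 64 kbps = 0.064 Mbps.
Total bitrate: 4.17 + 0.064 = 4.234 Mbps.
Stream data: 4.234 Mbps × 1320 s = 5588.9 Mb.
5,589 Mb ÷ 8 = 698.6 MB → 0.6986 GB.

0.699 GB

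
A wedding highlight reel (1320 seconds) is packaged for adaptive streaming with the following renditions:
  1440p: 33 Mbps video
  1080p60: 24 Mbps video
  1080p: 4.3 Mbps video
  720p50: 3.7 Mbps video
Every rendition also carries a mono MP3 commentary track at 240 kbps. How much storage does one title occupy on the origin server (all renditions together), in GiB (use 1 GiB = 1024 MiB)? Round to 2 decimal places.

10.14 GiB

Audio: 240 kbps = 0.240 Mbps.
Sum of rendition bitrates: (33+0.240) + (24+0.240) + (4.3+0.240) + (3.7+0.240) = 65.960 Mbps.
× 1320 s = 87,067 Mb = 10,883 MB = 10.14 GiB.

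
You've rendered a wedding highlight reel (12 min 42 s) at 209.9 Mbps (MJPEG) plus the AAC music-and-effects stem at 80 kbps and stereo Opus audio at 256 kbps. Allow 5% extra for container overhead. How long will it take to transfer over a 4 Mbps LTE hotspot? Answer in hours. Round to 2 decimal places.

12 min 42 s = 762 s
Audio total: 80 + 256 = 336 kbps = 0.336 Mbps.
Total bitrate: 210.236 Mbps.
File: 210.236 Mbps × 762 s = 160199.8 Mb.
With 5% container overhead: ×1.05. → 168209.8 Mb.
At 4 Mbps: 168209.8 / 4 = 42052.5 s ≈ 11.7 hours.

11.68 hours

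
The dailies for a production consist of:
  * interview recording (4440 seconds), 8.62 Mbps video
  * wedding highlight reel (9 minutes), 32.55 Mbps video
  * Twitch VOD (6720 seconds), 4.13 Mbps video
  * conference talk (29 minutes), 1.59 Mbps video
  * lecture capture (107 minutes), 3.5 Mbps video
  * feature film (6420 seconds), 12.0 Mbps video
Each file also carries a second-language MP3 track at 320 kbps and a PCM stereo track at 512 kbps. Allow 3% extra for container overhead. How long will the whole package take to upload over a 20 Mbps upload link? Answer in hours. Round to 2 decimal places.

Audio total: 320 + 512 = 832 kbps = 0.832 Mbps.
interview recording: 9.452 Mbps × 4440 s × 1.03 = 43225.9 Mb
wedding highlight reel: 33.382 Mbps × 540 s × 1.03 = 18567.1 Mb
Twitch VOD: 4.962 Mbps × 6720 s × 1.03 = 34345.0 Mb
conference talk: 2.422 Mbps × 1740 s × 1.03 = 4340.7 Mb
lecture capture: 4.332 Mbps × 6420 s × 1.03 = 28645.8 Mb
feature film: 12.832 Mbps × 6420 s × 1.03 = 84852.9 Mb
Total: 213977.3 Mb = 26747.2 MB.
At 20 Mbps: 213977.3 / 20 = 10699 s ≈ 2.97 hours.

2.97 hours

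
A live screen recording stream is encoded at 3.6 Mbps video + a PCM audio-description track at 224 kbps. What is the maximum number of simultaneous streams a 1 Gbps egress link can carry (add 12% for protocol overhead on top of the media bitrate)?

233

Audio: 224 kbps = 0.224 Mbps.
Per-viewer media rate: 3.824 Mbps.
On the wire with 12% overhead: 4.283 Mbps.
1 Gbps = 1,000 Mbps; 1,000 / 4.283 = 233.49 → 233 viewers.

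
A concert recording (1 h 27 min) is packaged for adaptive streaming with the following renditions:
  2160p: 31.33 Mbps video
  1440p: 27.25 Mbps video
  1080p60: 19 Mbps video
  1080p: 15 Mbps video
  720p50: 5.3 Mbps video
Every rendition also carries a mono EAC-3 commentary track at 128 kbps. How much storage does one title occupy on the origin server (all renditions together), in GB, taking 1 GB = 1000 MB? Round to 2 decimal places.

1 h 27 min = 87 min = 5220 s
Audio: 128 kbps = 0.128 Mbps.
Sum of rendition bitrates: (31.33+0.128) + (27.25+0.128) + (19+0.128) + (15+0.128) + (5.3+0.128) = 98.520 Mbps.
× 5220 s = 514,274 Mb = 64,284 MB = 64.28 GB.

64.28 GB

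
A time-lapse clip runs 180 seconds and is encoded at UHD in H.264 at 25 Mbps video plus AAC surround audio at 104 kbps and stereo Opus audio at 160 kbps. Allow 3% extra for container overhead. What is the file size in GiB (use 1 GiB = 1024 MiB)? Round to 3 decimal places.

Audio total: 104 + 160 = 264 kbps = 0.264 Mbps.
Total bitrate: 25 + 0.264 = 25.264 Mbps.
Stream data: 25.264 Mbps × 180 s = 4547.5 Mb.
With 3% container overhead: ×1.03.
4,684 Mb = 585,493,200 bytes ÷ 1,073,741,824 = 0.5453 GiB.

0.545 GiB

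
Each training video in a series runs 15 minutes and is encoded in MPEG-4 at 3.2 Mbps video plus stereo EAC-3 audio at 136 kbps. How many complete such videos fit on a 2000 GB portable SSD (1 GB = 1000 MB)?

15 min = 900 s
Audio: 136 kbps = 0.136 Mbps.
Total bitrate: 3.336 Mbps.
Per item: 3.336 Mbps × 900 s = 3,002 Mb = 375.3 MB.
Capacity: 2000 GB = 16,000,000 Mb; 5329.07 items → 5329 complete.

5329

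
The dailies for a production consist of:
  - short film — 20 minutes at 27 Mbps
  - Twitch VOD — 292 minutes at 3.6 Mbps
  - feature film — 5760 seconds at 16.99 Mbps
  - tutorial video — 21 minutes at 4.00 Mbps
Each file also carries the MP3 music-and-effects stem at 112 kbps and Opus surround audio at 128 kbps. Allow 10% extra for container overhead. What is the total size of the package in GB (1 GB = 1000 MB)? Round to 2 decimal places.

Audio total: 112 + 128 = 240 kbps = 0.240 Mbps.
short film: 27.240 Mbps × 1200 s × 1.10 = 35956.8 Mb
Twitch VOD: 3.840 Mbps × 17520 s × 1.10 = 74004.5 Mb
feature film: 17.230 Mbps × 5760 s × 1.10 = 109169.3 Mb
tutorial video: 4.240 Mbps × 1260 s × 1.10 = 5876.6 Mb
Total: 225007.2 Mb = 28125.9 MB.
= 28.13 GB.

28.13 GB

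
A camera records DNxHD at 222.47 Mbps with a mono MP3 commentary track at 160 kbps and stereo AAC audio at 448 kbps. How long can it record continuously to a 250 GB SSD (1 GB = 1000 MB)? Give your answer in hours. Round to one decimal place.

Audio total: 160 + 448 = 608 kbps = 0.608 Mbps.
Total bitrate: 222.47 + 0.608 = 223.078 Mbps.
Capacity: 250 GB = 2,000,000 Mb.
Recording time: 2,000,000 / 223.078 = 8,965 s ≈ 2.49 hours.

2.5 hours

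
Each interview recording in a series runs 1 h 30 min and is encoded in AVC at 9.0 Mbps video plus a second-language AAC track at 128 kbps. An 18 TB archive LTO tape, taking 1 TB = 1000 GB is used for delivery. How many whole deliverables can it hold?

1 h 30 min = 90 min = 5400 s
Audio: 128 kbps = 0.128 Mbps.
Total bitrate: 9.128 Mbps.
Per item: 9.128 Mbps × 5400 s = 49,291 Mb = 6,161 MB.
Capacity: 18 TB = 144,000,000 Mb; 2921.41 items → 2921 complete.

2921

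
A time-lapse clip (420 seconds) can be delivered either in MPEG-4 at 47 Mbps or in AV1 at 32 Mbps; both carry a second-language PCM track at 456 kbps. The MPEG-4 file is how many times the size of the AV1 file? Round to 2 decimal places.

1.46

Audio: 456 kbps = 0.456 Mbps.
MPEG-4: 47.456 Mbps × 420 s = 19931.5 Mb = 2.320 GiB.
AV1: 32.456 Mbps × 420 s = 13631.5 Mb = 1.587 GiB.
Ratio: 2.320 / 1.587 = 1.462.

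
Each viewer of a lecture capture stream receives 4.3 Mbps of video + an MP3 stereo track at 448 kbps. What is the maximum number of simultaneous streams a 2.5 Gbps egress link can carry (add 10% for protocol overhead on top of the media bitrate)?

Audio: 448 kbps = 0.448 Mbps.
Per-viewer media rate: 4.748 Mbps.
On the wire with 10% overhead: 5.223 Mbps.
2.5 Gbps = 2,500 Mbps; 2,500 / 5.223 = 478.67 → 478 viewers.

478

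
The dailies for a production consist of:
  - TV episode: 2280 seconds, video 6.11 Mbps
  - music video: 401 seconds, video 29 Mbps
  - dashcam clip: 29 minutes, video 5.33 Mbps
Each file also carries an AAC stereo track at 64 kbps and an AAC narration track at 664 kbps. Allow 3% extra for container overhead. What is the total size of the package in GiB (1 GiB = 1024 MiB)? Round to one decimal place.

4.6 GiB

Audio total: 64 + 664 = 728 kbps = 0.728 Mbps.
TV episode: 6.838 Mbps × 2280 s × 1.03 = 16058.4 Mb
music video: 29.728 Mbps × 401 s × 1.03 = 12278.6 Mb
dashcam clip: 6.058 Mbps × 1740 s × 1.03 = 10857.1 Mb
Total: 39194.1 Mb = 4899.3 MB.
= 4.563 GiB.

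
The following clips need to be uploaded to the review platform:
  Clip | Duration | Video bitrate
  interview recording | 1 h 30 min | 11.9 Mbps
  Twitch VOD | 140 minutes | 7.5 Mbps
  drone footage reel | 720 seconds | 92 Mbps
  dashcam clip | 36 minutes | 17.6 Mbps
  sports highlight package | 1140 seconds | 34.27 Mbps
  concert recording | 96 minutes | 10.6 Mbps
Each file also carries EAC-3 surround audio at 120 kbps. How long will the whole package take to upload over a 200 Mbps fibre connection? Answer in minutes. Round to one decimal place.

27.9 minutes

Audio: 120 kbps = 0.120 Mbps.
interview recording: 12.020 Mbps × 5400 s = 64908.0 Mb
Twitch VOD: 7.620 Mbps × 8400 s = 64008.0 Mb
drone footage reel: 92.120 Mbps × 720 s = 66326.4 Mb
dashcam clip: 17.720 Mbps × 2160 s = 38275.2 Mb
sports highlight package: 34.390 Mbps × 1140 s = 39204.6 Mb
concert recording: 10.720 Mbps × 5760 s = 61747.2 Mb
Total: 334469.4 Mb = 41808.7 MB.
At 200 Mbps: 334469.4 / 200 = 1672 s ≈ 27.9 minutes.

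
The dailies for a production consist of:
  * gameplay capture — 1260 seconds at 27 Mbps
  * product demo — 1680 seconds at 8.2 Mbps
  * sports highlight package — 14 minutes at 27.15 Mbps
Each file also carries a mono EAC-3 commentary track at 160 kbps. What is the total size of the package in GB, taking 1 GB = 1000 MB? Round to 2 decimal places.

Audio: 160 kbps = 0.160 Mbps.
gameplay capture: 27.160 Mbps × 1260 s = 34221.6 Mb
product demo: 8.360 Mbps × 1680 s = 14044.8 Mb
sports highlight package: 27.310 Mbps × 840 s = 22940.4 Mb
Total: 71206.8 Mb = 8900.9 MB.
= 8.901 GB.

8.90 GB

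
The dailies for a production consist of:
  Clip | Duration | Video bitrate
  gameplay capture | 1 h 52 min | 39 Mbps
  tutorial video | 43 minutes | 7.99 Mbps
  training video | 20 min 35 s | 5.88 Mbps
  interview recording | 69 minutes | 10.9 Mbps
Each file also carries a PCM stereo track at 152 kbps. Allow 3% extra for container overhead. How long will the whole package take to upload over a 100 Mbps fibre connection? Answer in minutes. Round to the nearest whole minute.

Audio: 152 kbps = 0.152 Mbps.
gameplay capture: 39.152 Mbps × 6720 s × 1.03 = 270994.5 Mb
tutorial video: 8.142 Mbps × 2580 s × 1.03 = 21636.6 Mb
training video: 6.032 Mbps × 1235 s × 1.03 = 7673.0 Mb
interview recording: 11.052 Mbps × 4140 s × 1.03 = 47127.9 Mb
Total: 347432.0 Mb = 43429.0 MB.
At 100 Mbps: 347432.0 / 100 = 3474 s ≈ 57.9 minutes.

58 minutes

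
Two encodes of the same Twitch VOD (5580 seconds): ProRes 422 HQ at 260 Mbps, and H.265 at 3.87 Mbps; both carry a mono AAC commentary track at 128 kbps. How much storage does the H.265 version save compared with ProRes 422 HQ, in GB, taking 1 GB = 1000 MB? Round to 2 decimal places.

178.65 GB

Audio: 128 kbps = 0.128 Mbps.
ProRes 422 HQ: 260.128 Mbps × 5580 s = 1451514.2 Mb = 181.439 GB.
H.265: 3.998 Mbps × 5580 s = 22308.8 Mb = 2.789 GB.
Saving: 181.439 − 2.789 = 178.651 GB.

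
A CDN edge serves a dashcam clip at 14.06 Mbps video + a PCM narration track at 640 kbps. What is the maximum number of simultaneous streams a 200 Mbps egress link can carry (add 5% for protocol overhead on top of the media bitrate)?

Audio: 640 kbps = 0.640 Mbps.
Per-viewer media rate: 14.700 Mbps.
On the wire with 5% overhead: 15.435 Mbps.
200 Mbps = 200.0 Mbps; 200.0 / 15.435 = 12.96 → 12 viewers.

12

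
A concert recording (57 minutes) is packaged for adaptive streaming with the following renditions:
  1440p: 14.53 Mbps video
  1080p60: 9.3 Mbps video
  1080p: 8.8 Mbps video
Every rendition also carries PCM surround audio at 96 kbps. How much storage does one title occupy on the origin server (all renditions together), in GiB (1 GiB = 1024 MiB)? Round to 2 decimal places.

57 min = 3420 s
Audio: 96 kbps = 0.096 Mbps.
Sum of rendition bitrates: (14.53+0.096) + (9.3+0.096) + (8.8+0.096) = 32.918 Mbps.
× 3420 s = 112,580 Mb = 14,072 MB = 13.11 GiB.

13.11 GiB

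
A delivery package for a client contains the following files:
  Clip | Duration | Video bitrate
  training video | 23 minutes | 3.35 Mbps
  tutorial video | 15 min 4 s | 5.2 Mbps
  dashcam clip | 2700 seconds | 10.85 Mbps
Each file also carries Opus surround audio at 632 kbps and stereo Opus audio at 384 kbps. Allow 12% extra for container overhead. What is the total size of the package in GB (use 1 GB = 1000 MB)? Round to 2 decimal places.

Audio total: 632 + 384 = 1016 kbps = 1.016 Mbps.
training video: 4.366 Mbps × 1380 s × 1.12 = 6748.1 Mb
tutorial video: 6.216 Mbps × 904 s × 1.12 = 6293.6 Mb
dashcam clip: 11.866 Mbps × 2700 s × 1.12 = 35882.8 Mb
Total: 48924.4 Mb = 6115.6 MB.
= 6.116 GB.

6.12 GB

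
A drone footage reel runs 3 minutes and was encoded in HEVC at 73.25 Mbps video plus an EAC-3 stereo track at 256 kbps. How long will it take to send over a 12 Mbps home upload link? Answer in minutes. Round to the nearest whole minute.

3 min = 180 s
Audio: 256 kbps = 0.256 Mbps.
Total bitrate: 73.506 Mbps.
File: 73.506 Mbps × 180 s = 13231.1 Mb.
At 12 Mbps: 13231.1 / 12 = 1102.6 s ≈ 18.4 minutes.

18 minutes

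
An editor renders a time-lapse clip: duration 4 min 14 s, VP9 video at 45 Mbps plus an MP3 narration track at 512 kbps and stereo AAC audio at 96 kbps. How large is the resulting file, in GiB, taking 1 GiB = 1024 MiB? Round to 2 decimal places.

1.35 GiB

4 min 14 s = 254 s
Audio total: 512 + 96 = 608 kbps = 0.608 Mbps.
Total bitrate: 45 + 0.608 = 45.608 Mbps.
Stream data: 45.608 Mbps × 254 s = 11584.4 Mb.
11,584 Mb = 1,448,054,000 bytes ÷ 1,073,741,824 = 1.349 GiB.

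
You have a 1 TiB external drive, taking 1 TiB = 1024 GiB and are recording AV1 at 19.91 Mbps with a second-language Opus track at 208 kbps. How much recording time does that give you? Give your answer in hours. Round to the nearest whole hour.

Audio: 208 kbps = 0.208 Mbps.
Total bitrate: 19.91 + 0.208 = 20.118 Mbps.
Capacity: 1 TiB = 8,796,093 Mb.
Recording time: 8,796,093 / 20.118 = 437,225 s ≈ 121 hours.

121 hours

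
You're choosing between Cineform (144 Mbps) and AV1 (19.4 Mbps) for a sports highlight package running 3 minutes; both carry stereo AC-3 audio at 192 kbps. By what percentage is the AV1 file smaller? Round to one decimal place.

86.4%

3 min = 180 s
Audio: 192 kbps = 0.192 Mbps.
Cineform: 144.192 Mbps × 180 s = 25954.6 Mb = 3.244 GB.
AV1: 19.592 Mbps × 180 s = 3526.6 Mb = 0.441 GB.
Reduction: (1 − 0.441/3.244) × 100 = 86.41%.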